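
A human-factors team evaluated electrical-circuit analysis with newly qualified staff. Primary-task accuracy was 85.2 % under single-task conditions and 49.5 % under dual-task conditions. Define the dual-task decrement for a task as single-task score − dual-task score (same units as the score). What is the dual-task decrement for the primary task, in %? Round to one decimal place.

35.7

Decrement = 85.2 − 49.5 = 35.7000 % ≈ 35.7 %.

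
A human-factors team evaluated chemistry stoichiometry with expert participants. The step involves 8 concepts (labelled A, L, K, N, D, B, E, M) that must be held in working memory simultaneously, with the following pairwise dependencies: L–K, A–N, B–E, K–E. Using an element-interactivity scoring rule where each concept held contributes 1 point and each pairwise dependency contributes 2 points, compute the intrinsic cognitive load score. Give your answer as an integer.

16

Count of concepts held simultaneously: 8.
Count of pairwise dependencies listed: 4.
Element contribution: 8 × 1 = 8.
Interaction contribution: 4 × 2 = 8.
Intrinsic load = 8 + 8 = 16.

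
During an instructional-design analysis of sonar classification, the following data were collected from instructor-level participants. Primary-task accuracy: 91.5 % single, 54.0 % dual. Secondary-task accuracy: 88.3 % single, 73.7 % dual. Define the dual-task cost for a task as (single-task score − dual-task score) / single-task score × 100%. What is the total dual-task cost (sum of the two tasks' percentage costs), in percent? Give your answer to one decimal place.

Primary cost = (91.5 − 54.0) / 91.5 × 100% = 40.9836%.
Secondary cost = (88.3 − 73.7) / 88.3 × 100% = 16.5345%.
Total = 40.9836% + 16.5345% = 57.5181% ≈ 57.5%.

57.5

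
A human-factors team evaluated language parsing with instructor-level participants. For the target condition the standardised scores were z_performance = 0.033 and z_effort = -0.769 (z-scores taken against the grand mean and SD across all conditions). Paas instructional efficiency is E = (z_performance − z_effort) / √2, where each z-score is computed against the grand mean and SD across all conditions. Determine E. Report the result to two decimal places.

0.57

z_P − z_E = 0.033 − (-0.769) = 0.8020.
E = 0.8020 / √2 = 0.8020 / 1.41421 = 0.5671 ≈ 0.57.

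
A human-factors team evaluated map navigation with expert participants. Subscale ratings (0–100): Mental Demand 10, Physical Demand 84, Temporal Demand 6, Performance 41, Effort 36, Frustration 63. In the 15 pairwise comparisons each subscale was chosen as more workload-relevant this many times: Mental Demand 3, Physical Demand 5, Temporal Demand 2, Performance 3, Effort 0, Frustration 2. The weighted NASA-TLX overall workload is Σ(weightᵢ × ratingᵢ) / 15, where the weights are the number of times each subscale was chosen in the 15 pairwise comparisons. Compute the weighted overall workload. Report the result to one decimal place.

47.4

The tallies are the weights (they sum to 15).
Weighted sum = 3·10 + 5·84 + 2·6 + 3·41 + 0·36 + 2·63
            = 30 + 420 + 12 + 123 + 0 + 126 = 711.
Overall workload = 711 / 15 = 47.4000 ≈ 47.4.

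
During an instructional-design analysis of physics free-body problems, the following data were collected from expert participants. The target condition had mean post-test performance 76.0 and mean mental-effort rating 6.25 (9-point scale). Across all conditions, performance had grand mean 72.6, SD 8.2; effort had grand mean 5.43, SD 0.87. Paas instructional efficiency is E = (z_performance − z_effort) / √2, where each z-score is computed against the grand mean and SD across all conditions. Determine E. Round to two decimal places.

-0.37

z_performance = (76.0 − 72.6) / 8.2 = 3.4000 / 8.2 = 0.4146.
z_effort = (6.25 − 5.43) / 0.87 = 0.8200 / 0.87 = 0.9425.
z_P − z_E = 0.4146 − 0.9425 = -0.5279.
E = -0.5279 / √2 = -0.5279 / 1.41421 = -0.3733 ≈ -0.37.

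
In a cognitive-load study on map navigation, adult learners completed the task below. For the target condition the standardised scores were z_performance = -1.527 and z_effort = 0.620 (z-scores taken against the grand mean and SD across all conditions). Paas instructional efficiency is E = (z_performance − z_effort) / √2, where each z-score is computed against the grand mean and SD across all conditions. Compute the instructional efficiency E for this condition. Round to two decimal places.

-1.52

z_P − z_E = -1.527 − 0.620 = -2.1470.
E = -2.1470 / √2 = -2.1470 / 1.41421 = -1.5182 ≈ -1.52.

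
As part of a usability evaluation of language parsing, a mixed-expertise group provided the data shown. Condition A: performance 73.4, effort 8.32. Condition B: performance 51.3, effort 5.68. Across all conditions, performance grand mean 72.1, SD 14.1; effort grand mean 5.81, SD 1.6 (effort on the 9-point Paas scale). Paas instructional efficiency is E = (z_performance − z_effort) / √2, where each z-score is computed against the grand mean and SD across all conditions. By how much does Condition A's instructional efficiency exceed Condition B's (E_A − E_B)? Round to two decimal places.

-0.06

Condition A: z_P = (73.4 − 72.1)/14.1 = 0.0922; z_E = (8.32 − 5.81)/1.6 = 1.5688; E_A = (0.0922 − 1.5688)/√2 = -1.0441.
Condition B: z_P = (51.3 − 72.1)/14.1 = -1.4752; z_E = (5.68 − 5.81)/1.6 = -0.0812; E_B = (-1.4752 − (-0.0812))/√2 = -0.9857.
E_A − E_B = -1.0441 − (-0.9857) = -0.0584 ≈ -0.06.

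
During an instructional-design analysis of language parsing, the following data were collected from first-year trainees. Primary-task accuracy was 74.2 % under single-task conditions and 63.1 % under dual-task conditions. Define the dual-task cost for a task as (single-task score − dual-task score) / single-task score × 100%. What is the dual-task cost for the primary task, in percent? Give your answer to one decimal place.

15.0

Cost = (74.2 − 63.1) / 74.2 × 100%
     = 11.1000 / 74.2 × 100% = 14.9596%.
≈ 15.0%.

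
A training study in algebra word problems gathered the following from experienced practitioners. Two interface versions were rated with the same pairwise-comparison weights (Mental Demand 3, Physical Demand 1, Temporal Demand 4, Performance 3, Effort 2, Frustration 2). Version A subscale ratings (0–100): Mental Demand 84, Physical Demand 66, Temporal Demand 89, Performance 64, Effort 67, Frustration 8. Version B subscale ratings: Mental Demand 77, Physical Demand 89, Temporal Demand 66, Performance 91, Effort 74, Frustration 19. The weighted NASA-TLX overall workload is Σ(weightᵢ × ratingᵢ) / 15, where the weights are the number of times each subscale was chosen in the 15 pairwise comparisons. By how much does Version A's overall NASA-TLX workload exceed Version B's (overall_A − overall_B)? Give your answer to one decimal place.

Version A weighted sum = 3·84 + 1·66 + 4·89 + 3·64 + 2·67 + 2·8 = 252 + 66 + 356 + 192 + 134 + 16 = 1016; overall_A = 1016/15 = 67.7333.
Version B weighted sum = 3·77 + 1·89 + 4·66 + 3·91 + 2·74 + 2·19 = 231 + 89 + 264 + 273 + 148 + 38 = 1043; overall_B = 1043/15 = 69.5333.
Difference = 67.7333 − 69.5333 = -1.8000 ≈ -1.8.

-1.8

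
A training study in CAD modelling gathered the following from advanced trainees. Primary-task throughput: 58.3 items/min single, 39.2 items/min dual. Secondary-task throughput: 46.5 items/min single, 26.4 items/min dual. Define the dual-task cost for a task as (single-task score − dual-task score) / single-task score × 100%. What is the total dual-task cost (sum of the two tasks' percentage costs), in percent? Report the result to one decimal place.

76.0

Primary cost = (58.3 − 39.2) / 58.3 × 100% = 32.7616%.
Secondary cost = (46.5 − 26.4) / 46.5 × 100% = 43.2258%.
Total = 32.7616% + 43.2258% = 75.9874% ≈ 76.0%.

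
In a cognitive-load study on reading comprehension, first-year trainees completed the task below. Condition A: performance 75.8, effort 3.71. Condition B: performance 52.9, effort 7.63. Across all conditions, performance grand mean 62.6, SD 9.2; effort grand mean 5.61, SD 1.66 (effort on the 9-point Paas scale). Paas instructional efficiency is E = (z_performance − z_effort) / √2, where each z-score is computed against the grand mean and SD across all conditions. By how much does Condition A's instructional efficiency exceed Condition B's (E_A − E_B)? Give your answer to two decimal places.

3.43

Condition A: z_P = (75.8 − 62.6)/9.2 = 1.4348; z_E = (3.71 − 5.61)/1.66 = -1.1446; E_A = (1.4348 − (-1.1446))/√2 = 1.8239.
Condition B: z_P = (52.9 − 62.6)/9.2 = -1.0543; z_E = (7.63 − 5.61)/1.66 = 1.2169; E_B = (-1.0543 − 1.2169)/√2 = -1.6060.
E_A − E_B = 1.8239 − (-1.6060) = 3.4299 ≈ 3.43.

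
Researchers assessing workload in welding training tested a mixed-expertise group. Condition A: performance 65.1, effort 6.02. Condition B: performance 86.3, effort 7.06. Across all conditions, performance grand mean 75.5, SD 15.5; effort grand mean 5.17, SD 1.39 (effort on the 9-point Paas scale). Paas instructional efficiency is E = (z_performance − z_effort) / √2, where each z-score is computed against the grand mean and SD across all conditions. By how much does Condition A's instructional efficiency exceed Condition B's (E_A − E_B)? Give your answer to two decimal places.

Condition A: z_P = (65.1 − 75.5)/15.5 = -0.6710; z_E = (6.02 − 5.17)/1.39 = 0.6115; E_A = (-0.6710 − 0.6115)/√2 = -0.9069.
Condition B: z_P = (86.3 − 75.5)/15.5 = 0.6968; z_E = (7.06 − 5.17)/1.39 = 1.3597; E_B = (0.6968 − 1.3597)/√2 = -0.4687.
E_A − E_B = -0.9069 − (-0.4687) = -0.4382 ≈ -0.44.

-0.44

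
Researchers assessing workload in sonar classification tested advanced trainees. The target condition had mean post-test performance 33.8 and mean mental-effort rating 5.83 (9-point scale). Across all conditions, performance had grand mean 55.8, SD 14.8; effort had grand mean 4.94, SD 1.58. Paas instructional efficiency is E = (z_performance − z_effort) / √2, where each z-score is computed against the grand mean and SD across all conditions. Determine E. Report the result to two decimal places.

-1.45

z_performance = (33.8 − 55.8) / 14.8 = -22.0000 / 14.8 = -1.4865.
z_effort = (5.83 − 4.94) / 1.58 = 0.8900 / 1.58 = 0.5633.
z_P − z_E = -1.4865 − 0.5633 = -2.0498.
E = -2.0498 / √2 = -2.0498 / 1.41421 = -1.4494 ≈ -1.45.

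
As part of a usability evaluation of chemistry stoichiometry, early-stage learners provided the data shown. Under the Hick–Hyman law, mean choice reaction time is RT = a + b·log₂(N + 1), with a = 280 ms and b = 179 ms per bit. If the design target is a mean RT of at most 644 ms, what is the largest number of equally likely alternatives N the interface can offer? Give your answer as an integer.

Set 280 + 179·log₂(N + 1) ≤ 644.
log₂(N + 1) ≤ (644 − 280) / 179 = 2.0335.
N + 1 ≤ 2^2.0335 = 4.0940.
N ≤ 3.0940, so the largest integer N is 3.

3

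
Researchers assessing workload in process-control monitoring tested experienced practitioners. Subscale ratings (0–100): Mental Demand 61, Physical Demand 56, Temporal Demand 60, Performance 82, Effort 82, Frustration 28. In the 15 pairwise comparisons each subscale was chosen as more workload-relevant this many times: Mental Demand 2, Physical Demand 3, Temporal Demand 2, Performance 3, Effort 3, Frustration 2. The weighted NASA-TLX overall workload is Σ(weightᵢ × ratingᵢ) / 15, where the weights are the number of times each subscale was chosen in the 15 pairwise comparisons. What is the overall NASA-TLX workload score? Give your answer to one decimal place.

The tallies are the weights (they sum to 15).
Weighted sum = 2·61 + 3·56 + 2·60 + 3·82 + 3·82 + 2·28
            = 122 + 168 + 120 + 246 + 246 + 56 = 958.
Overall workload = 958 / 15 = 63.8667 ≈ 63.9.

63.9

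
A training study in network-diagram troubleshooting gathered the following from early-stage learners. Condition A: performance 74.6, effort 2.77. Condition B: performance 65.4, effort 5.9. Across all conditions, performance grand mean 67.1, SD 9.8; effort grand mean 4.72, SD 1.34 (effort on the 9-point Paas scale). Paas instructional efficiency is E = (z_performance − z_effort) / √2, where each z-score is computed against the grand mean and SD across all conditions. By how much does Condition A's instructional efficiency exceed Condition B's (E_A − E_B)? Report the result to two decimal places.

2.32

Condition A: z_P = (74.6 − 67.1)/9.8 = 0.7653; z_E = (2.77 − 4.72)/1.34 = -1.4552; E_A = (0.7653 − (-1.4552))/√2 = 1.5701.
Condition B: z_P = (65.4 − 67.1)/9.8 = -0.1735; z_E = (5.9 − 4.72)/1.34 = 0.8806; E_B = (-0.1735 − 0.8806)/√2 = -0.7454.
E_A − E_B = 1.5701 − (-0.7454) = 2.3155 ≈ 2.32.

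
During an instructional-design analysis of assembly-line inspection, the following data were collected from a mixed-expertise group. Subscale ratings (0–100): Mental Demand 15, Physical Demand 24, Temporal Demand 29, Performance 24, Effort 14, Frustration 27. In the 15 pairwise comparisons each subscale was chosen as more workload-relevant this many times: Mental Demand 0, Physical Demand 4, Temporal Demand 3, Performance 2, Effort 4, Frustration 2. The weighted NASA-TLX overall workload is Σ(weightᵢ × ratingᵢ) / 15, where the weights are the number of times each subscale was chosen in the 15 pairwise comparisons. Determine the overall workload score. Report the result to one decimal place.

The tallies are the weights (they sum to 15).
Weighted sum = 0·15 + 4·24 + 3·29 + 2·24 + 4·14 + 2·27
            = 0 + 96 + 87 + 48 + 56 + 54 = 341.
Overall workload = 341 / 15 = 22.7333 ≈ 22.7.

22.7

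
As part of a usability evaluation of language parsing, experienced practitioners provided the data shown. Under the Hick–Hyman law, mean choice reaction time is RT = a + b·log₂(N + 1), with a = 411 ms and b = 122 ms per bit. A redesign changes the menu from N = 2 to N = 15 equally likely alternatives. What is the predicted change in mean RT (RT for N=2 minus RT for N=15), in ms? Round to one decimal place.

RT(2) = 411 + 122·log₂(3) = 411 + 122·1.5850 = 604.3700 ms.
RT(15) = 411 + 122·log₂(16) = 411 + 122·4.0000 = 899.0000 ms.
Difference = 604.3700 − 899.0000 = -294.6300 ≈ -294.6 ms.

-294.6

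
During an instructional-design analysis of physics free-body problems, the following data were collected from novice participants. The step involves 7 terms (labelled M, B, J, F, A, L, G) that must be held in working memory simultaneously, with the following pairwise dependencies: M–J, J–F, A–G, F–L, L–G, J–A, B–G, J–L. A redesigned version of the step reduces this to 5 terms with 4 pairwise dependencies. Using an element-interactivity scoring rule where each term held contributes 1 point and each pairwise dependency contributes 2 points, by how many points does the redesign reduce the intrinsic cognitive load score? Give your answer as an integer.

10

Original: 7 × 1 + 8 × 2 = 7 + 16 = 23.
Redesigned: 5 × 1 + 4 × 2 = 5 + 8 = 13.
Reduction = 23 − 13 = 10.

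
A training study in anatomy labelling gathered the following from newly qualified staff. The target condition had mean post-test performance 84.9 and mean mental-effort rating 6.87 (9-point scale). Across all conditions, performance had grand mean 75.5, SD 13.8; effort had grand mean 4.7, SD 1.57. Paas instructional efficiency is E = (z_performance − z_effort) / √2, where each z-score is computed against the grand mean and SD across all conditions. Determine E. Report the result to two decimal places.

-0.50

z_performance = (84.9 − 75.5) / 13.8 = 9.4000 / 13.8 = 0.6812.
z_effort = (6.87 − 4.7) / 1.57 = 2.1700 / 1.57 = 1.3822.
z_P − z_E = 0.6812 − 1.3822 = -0.7010.
E = -0.7010 / √2 = -0.7010 / 1.41421 = -0.4957 ≈ -0.50.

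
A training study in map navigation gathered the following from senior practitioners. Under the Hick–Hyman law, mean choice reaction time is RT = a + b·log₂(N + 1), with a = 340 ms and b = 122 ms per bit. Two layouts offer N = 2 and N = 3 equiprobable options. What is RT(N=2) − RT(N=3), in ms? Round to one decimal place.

RT(2) = 340 + 122·log₂(3) = 340 + 122·1.5850 = 533.3700 ms.
RT(3) = 340 + 122·log₂(4) = 340 + 122·2.0000 = 584.0000 ms.
Difference = 533.3700 − 584.0000 = -50.6300 ≈ -50.6 ms.

-50.6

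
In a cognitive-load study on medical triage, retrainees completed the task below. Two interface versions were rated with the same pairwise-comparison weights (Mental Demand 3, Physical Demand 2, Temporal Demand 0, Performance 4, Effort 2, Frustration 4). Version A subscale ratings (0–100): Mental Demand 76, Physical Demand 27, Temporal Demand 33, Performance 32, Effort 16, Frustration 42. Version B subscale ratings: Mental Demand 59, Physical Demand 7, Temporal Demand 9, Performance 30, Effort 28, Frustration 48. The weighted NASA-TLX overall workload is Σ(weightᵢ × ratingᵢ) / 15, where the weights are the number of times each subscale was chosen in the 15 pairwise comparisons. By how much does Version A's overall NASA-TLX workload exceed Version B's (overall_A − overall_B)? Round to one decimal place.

Version A weighted sum = 3·76 + 2·27 + 0·33 + 4·32 + 2·16 + 4·42 = 228 + 54 + 0 + 128 + 32 + 168 = 610; overall_A = 610/15 = 40.6667.
Version B weighted sum = 3·59 + 2·7 + 0·9 + 4·30 + 2·28 + 4·48 = 177 + 14 + 0 + 120 + 56 + 192 = 559; overall_B = 559/15 = 37.2667.
Difference = 40.6667 − 37.2667 = 3.4000 ≈ 3.4.

3.4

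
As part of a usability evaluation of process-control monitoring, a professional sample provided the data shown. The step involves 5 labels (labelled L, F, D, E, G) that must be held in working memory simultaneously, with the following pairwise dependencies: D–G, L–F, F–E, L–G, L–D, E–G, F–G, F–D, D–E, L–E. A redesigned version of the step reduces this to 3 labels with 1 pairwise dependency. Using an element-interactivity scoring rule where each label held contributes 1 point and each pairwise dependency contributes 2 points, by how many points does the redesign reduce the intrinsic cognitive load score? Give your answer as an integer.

20

Original: 5 × 1 + 10 × 2 = 5 + 20 = 25.
Redesigned: 3 × 1 + 1 × 2 = 3 + 2 = 5.
Reduction = 25 − 5 = 20.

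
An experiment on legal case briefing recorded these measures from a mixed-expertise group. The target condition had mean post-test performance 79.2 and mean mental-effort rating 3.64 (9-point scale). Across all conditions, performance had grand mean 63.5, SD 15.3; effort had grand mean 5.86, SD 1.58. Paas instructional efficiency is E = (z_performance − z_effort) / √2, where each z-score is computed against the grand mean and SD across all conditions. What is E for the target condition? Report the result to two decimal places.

z_performance = (79.2 − 63.5) / 15.3 = 15.7000 / 15.3 = 1.0261.
z_effort = (3.64 − 5.86) / 1.58 = -2.2200 / 1.58 = -1.4051.
z_P − z_E = 1.0261 − (-1.4051) = 2.4312.
E = 2.4312 / √2 = 2.4312 / 1.41421 = 1.7191 ≈ 1.72.

1.72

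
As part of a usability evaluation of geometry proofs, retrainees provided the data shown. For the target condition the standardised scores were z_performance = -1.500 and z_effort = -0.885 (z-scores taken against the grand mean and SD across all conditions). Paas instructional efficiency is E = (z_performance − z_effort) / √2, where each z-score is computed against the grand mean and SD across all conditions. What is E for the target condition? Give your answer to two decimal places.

-0.43

z_P − z_E = -1.500 − (-0.885) = -0.6150.
E = -0.6150 / √2 = -0.6150 / 1.41421 = -0.4349 ≈ -0.43.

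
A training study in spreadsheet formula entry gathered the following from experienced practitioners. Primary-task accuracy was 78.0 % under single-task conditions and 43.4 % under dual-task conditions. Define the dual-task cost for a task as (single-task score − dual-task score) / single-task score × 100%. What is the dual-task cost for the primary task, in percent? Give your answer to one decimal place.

Cost = (78.0 − 43.4) / 78.0 × 100%
     = 34.6000 / 78.0 × 100% = 44.3590%.
≈ 44.4%.

44.4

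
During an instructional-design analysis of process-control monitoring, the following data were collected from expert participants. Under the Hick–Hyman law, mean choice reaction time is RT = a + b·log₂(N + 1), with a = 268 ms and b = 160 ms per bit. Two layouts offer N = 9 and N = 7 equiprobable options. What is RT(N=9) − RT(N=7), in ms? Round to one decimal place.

51.5

RT(9) = 268 + 160·log₂(10) = 268 + 160·3.3219 = 799.5040 ms.
RT(7) = 268 + 160·log₂(8) = 268 + 160·3.0000 = 748.0000 ms.
Difference = 799.5040 − 748.0000 = 51.5040 ≈ 51.5 ms.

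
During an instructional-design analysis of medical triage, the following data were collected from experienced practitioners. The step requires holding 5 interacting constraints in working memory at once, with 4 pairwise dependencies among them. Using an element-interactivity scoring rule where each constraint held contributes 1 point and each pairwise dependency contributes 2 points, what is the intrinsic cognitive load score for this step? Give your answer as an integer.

13

Element contribution: 5 × 1 = 5.
Interaction contribution: 4 × 2 = 8.
Intrinsic load = 5 + 8 = 13.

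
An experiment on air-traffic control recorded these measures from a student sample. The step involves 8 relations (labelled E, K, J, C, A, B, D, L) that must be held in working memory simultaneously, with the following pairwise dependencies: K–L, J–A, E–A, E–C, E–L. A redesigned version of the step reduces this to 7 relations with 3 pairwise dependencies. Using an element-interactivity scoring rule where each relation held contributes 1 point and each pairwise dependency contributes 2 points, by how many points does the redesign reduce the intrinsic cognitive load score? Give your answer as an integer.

Original: 8 × 1 + 5 × 2 = 8 + 10 = 18.
Redesigned: 7 × 1 + 3 × 2 = 7 + 6 = 13.
Reduction = 18 − 13 = 5.

5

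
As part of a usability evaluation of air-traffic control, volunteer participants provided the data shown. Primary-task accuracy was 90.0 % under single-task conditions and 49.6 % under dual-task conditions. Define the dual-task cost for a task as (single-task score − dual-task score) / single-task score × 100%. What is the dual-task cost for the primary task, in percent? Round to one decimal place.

Cost = (90.0 − 49.6) / 90.0 × 100%
     = 40.4000 / 90.0 × 100% = 44.8889%.
≈ 44.9%.

44.9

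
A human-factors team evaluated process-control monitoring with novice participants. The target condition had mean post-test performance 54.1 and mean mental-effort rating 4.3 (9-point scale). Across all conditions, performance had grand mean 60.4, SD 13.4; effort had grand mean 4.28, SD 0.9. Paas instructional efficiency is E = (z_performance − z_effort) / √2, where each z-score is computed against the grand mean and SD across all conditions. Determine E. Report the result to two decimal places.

-0.35

z_performance = (54.1 − 60.4) / 13.4 = -6.3000 / 13.4 = -0.4701.
z_effort = (4.3 − 4.28) / 0.9 = 0.0200 / 0.9 = 0.0222.
z_P − z_E = -0.4701 − 0.0222 = -0.4923.
E = -0.4923 / √2 = -0.4923 / 1.41421 = -0.3481 ≈ -0.35.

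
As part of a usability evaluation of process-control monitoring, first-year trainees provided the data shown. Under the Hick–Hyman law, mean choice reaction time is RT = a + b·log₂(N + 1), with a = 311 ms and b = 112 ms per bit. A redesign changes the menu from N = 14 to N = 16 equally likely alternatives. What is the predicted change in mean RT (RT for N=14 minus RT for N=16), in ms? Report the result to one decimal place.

-20.2

RT(14) = 311 + 112·log₂(15) = 311 + 112·3.9069 = 748.5728 ms.
RT(16) = 311 + 112·log₂(17) = 311 + 112·4.0875 = 768.8000 ms.
Difference = 748.5728 − 768.8000 = -20.2272 ≈ -20.2 ms.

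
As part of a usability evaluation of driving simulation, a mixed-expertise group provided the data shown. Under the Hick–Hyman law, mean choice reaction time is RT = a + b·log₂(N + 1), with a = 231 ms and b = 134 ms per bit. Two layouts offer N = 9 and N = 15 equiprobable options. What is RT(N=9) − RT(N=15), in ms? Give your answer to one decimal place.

RT(9) = 231 + 134·log₂(10) = 231 + 134·3.3219 = 676.1346 ms.
RT(15) = 231 + 134·log₂(16) = 231 + 134·4.0000 = 767.0000 ms.
Difference = 676.1346 − 767.0000 = -90.8654 ≈ -90.9 ms.

-90.9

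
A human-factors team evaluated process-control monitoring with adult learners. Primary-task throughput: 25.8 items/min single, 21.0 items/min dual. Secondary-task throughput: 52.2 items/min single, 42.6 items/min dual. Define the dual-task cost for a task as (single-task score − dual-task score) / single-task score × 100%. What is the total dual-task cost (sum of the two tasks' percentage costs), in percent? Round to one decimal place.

37.0

Primary cost = (25.8 − 21.0) / 25.8 × 100% = 18.6047%.
Secondary cost = (52.2 − 42.6) / 52.2 × 100% = 18.3908%.
Total = 18.6047% + 18.3908% = 36.9955% ≈ 37.0%.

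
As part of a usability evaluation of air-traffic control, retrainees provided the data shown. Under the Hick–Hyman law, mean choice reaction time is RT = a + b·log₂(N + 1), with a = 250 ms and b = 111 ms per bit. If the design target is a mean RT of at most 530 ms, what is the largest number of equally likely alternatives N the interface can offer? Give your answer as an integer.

Set 250 + 111·log₂(N + 1) ≤ 530.
log₂(N + 1) ≤ (530 − 250) / 111 = 2.5225.
N + 1 ≤ 2^2.5225 = 5.7458.
N ≤ 4.7458, so the largest integer N is 4.

4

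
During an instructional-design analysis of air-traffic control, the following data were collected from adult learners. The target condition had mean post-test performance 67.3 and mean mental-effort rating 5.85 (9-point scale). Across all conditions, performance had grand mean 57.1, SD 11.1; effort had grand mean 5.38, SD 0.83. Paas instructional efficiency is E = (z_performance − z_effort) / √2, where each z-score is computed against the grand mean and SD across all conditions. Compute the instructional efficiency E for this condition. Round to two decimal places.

0.25

z_performance = (67.3 − 57.1) / 11.1 = 10.2000 / 11.1 = 0.9189.
z_effort = (5.85 − 5.38) / 0.83 = 0.4700 / 0.83 = 0.5663.
z_P − z_E = 0.9189 − 0.5663 = 0.3526.
E = 0.3526 / √2 = 0.3526 / 1.41421 = 0.2493 ≈ 0.25.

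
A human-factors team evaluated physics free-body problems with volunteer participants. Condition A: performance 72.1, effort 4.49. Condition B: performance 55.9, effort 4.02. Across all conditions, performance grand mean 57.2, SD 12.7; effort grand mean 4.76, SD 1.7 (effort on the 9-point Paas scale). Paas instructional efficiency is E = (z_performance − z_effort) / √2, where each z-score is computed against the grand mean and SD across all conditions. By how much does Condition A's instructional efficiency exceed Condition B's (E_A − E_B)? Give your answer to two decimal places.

0.71

Condition A: z_P = (72.1 − 57.2)/12.7 = 1.1732; z_E = (4.49 − 4.76)/1.7 = -0.1588; E_A = (1.1732 − (-0.1588))/√2 = 0.9419.
Condition B: z_P = (55.9 − 57.2)/12.7 = -0.1024; z_E = (4.02 − 4.76)/1.7 = -0.4353; E_B = (-0.1024 − (-0.4353))/√2 = 0.2354.
E_A − E_B = 0.9419 − 0.2354 = 0.7065 ≈ 0.71.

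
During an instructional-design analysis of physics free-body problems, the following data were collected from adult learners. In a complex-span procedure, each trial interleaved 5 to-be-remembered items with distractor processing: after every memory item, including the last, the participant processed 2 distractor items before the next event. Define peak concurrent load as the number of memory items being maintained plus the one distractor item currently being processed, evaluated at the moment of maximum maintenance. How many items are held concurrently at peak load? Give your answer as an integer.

Maintenance is greatest during the distractor(s) after memory item 5: all 5 memory items are being held.
One distractor item is concurrently being processed.
Peak concurrent load = 5 + 1 = 6 items.

6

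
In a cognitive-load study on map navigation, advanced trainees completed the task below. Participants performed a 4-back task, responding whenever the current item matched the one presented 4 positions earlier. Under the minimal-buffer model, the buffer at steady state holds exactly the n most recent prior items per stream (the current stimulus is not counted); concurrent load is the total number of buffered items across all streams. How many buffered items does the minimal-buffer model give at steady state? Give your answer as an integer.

4

The buffer holds the 4 most recent prior items.
Steady-state concurrent load = 4 items.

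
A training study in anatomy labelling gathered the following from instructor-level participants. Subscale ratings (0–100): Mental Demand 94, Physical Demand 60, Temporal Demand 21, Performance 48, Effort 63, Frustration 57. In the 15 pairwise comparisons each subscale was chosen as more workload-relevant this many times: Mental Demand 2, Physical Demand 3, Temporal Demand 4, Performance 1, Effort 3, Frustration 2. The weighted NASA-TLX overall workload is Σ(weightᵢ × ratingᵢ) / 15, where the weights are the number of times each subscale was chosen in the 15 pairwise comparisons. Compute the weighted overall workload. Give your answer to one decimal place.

The tallies are the weights (they sum to 15).
Weighted sum = 2·94 + 3·60 + 4·21 + 1·48 + 3·63 + 2·57
            = 188 + 180 + 84 + 48 + 189 + 114 = 803.
Overall workload = 803 / 15 = 53.5333 ≈ 53.5.

53.5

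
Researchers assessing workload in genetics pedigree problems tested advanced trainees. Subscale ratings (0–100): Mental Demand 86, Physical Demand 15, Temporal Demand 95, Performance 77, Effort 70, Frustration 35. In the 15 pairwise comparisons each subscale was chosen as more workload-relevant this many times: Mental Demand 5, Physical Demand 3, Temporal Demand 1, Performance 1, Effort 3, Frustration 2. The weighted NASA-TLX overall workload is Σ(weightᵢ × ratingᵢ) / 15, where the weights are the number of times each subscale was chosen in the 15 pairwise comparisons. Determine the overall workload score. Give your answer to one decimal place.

The tallies are the weights (they sum to 15).
Weighted sum = 5·86 + 3·15 + 1·95 + 1·77 + 3·70 + 2·35
            = 430 + 45 + 95 + 77 + 210 + 70 = 927.
Overall workload = 927 / 15 = 61.8000 ≈ 61.8.

61.8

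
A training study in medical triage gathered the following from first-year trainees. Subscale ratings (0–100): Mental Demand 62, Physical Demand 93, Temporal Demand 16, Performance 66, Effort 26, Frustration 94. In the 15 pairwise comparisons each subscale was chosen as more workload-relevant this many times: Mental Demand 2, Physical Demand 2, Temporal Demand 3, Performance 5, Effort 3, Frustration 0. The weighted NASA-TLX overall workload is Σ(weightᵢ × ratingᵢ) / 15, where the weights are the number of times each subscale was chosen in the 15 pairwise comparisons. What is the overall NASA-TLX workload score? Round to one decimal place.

The tallies are the weights (they sum to 15).
Weighted sum = 2·62 + 2·93 + 3·16 + 5·66 + 3·26 + 0·94
            = 124 + 186 + 48 + 330 + 78 + 0 = 766.
Overall workload = 766 / 15 = 51.0667 ≈ 51.1.

51.1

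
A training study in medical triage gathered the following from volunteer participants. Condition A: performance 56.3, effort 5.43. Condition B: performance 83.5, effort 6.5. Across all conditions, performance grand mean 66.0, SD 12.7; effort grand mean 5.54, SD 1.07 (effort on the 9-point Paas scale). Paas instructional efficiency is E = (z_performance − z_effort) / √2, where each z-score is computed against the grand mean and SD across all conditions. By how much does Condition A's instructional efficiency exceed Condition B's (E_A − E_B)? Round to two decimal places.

Condition A: z_P = (56.3 − 66.0)/12.7 = -0.7638; z_E = (5.43 − 5.54)/1.07 = -0.1028; E_A = (-0.7638 − (-0.1028))/√2 = -0.4674.
Condition B: z_P = (83.5 − 66.0)/12.7 = 1.3780; z_E = (6.5 − 5.54)/1.07 = 0.8972; E_B = (1.3780 − 0.8972)/√2 = 0.3400.
E_A − E_B = -0.4674 − 0.3400 = -0.8074 ≈ -0.81.

-0.81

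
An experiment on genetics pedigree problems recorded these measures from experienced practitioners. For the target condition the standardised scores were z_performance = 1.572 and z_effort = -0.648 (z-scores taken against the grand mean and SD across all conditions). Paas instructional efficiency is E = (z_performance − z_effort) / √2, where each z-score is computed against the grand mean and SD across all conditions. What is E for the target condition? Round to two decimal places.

1.57

z_P − z_E = 1.572 − (-0.648) = 2.2200.
E = 2.2200 / √2 = 2.2200 / 1.41421 = 1.5698 ≈ 1.57.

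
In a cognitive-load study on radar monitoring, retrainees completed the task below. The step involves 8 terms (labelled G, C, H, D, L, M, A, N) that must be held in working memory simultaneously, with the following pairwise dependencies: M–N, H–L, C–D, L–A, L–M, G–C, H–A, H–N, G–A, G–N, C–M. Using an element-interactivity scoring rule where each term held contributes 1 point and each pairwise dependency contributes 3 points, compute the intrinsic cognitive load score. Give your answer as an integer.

41

Count of terms held simultaneously: 8.
Count of pairwise dependencies listed: 11.
Element contribution: 8 × 1 = 8.
Interaction contribution: 11 × 3 = 33.
Intrinsic load = 8 + 33 = 41.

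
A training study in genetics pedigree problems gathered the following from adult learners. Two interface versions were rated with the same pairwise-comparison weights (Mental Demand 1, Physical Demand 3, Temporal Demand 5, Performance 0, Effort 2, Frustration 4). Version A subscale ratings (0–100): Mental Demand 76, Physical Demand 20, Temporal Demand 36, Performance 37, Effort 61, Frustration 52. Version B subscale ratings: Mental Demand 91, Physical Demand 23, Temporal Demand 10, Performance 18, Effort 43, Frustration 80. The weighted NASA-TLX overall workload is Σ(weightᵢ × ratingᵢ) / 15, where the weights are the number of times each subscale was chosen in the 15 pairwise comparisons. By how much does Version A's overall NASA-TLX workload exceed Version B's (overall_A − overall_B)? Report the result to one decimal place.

2.0

Version A weighted sum = 1·76 + 3·20 + 5·36 + 0·37 + 2·61 + 4·52 = 76 + 60 + 180 + 0 + 122 + 208 = 646; overall_A = 646/15 = 43.0667.
Version B weighted sum = 1·91 + 3·23 + 5·10 + 0·18 + 2·43 + 4·80 = 91 + 69 + 50 + 0 + 86 + 320 = 616; overall_B = 616/15 = 41.0667.
Difference = 43.0667 − 41.0667 = 2.0000 ≈ 2.0.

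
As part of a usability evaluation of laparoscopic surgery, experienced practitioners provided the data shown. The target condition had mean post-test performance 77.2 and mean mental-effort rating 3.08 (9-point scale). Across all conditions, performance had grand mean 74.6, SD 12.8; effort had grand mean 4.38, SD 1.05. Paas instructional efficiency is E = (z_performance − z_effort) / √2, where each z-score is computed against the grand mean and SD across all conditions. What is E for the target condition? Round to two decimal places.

z_performance = (77.2 − 74.6) / 12.8 = 2.6000 / 12.8 = 0.2031.
z_effort = (3.08 − 4.38) / 1.05 = -1.3000 / 1.05 = -1.2381.
z_P − z_E = 0.2031 − (-1.2381) = 1.4412.
E = 1.4412 / √2 = 1.4412 / 1.41421 = 1.0191 ≈ 1.02.

1.02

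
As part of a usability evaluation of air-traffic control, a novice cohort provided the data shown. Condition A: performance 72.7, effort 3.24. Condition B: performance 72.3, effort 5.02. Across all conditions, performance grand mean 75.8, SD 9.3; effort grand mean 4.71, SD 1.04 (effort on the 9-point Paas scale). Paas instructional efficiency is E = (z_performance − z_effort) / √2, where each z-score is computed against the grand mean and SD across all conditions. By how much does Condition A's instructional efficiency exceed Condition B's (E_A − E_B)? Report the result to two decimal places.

Condition A: z_P = (72.7 − 75.8)/9.3 = -0.3333; z_E = (3.24 − 4.71)/1.04 = -1.4135; E_A = (-0.3333 − (-1.4135))/√2 = 0.7638.
Condition B: z_P = (72.3 − 75.8)/9.3 = -0.3763; z_E = (5.02 − 4.71)/1.04 = 0.2981; E_B = (-0.3763 − 0.2981)/√2 = -0.4769.
E_A − E_B = 0.7638 − (-0.4769) = 1.2407 ≈ 1.24.

1.24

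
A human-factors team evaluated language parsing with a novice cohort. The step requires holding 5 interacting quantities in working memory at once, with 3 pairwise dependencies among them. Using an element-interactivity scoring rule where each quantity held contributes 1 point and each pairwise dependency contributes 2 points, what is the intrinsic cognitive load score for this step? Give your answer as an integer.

Element contribution: 5 × 1 = 5.
Interaction contribution: 3 × 2 = 6.
Intrinsic load = 5 + 6 = 11.

11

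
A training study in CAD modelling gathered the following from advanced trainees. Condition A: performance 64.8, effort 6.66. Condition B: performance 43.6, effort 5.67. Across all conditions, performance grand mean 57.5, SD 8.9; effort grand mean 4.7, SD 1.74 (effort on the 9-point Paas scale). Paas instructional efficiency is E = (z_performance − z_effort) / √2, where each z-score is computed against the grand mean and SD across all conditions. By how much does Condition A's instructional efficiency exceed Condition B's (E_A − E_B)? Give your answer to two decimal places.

Condition A: z_P = (64.8 − 57.5)/8.9 = 0.8202; z_E = (6.66 − 4.7)/1.74 = 1.1264; E_A = (0.8202 − 1.1264)/√2 = -0.2165.
Condition B: z_P = (43.6 − 57.5)/8.9 = -1.5618; z_E = (5.67 − 4.7)/1.74 = 0.5575; E_B = (-1.5618 − 0.5575)/√2 = -1.4986.
E_A − E_B = -0.2165 − (-1.4986) = 1.2821 ≈ 1.28.

1.28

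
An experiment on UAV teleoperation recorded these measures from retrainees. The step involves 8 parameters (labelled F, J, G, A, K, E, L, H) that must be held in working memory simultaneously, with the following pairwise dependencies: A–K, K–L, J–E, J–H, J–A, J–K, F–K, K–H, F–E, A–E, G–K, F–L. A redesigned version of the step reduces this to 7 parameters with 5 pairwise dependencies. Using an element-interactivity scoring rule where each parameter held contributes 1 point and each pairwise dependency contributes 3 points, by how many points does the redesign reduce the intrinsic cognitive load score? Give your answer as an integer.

22

Original: 8 × 1 + 12 × 3 = 8 + 36 = 44.
Redesigned: 7 × 1 + 5 × 3 = 7 + 15 = 22.
Reduction = 44 − 22 = 22.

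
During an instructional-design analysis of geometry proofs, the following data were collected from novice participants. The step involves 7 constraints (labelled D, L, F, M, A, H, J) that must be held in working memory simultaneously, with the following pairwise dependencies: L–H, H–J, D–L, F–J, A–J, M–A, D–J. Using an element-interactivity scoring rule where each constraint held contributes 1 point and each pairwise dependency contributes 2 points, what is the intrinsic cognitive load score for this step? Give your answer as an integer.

21

Count of constraints held simultaneously: 7.
Count of pairwise dependencies listed: 7.
Element contribution: 7 × 1 = 7.
Interaction contribution: 7 × 2 = 14.
Intrinsic load = 7 + 14 = 21.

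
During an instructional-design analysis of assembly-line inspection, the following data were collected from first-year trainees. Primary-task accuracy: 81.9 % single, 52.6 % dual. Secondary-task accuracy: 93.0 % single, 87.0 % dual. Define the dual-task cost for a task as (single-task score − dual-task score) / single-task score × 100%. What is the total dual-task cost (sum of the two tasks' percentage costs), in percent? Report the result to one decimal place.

42.2

Primary cost = (81.9 − 52.6) / 81.9 × 100% = 35.7753%.
Secondary cost = (93.0 − 87.0) / 93.0 × 100% = 6.4516%.
Total = 35.7753% + 6.4516% = 42.2269% ≈ 42.2%.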